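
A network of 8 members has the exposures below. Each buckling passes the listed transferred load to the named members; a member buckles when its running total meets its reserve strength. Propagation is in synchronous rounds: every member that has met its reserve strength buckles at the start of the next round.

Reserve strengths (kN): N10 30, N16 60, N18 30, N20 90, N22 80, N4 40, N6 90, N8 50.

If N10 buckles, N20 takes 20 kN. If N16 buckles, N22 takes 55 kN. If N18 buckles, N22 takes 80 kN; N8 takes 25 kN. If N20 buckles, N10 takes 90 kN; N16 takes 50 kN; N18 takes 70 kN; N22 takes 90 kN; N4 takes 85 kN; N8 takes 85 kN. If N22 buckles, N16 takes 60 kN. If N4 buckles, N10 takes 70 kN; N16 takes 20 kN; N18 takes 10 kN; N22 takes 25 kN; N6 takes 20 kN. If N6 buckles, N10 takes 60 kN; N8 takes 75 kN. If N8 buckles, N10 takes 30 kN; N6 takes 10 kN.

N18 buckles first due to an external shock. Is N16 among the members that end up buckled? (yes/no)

Round 1 — N18 buckles (initial).
  N22: +80 → 80 ≥ 80
  N8: +25 → 25 < 50
Round 2 — N22 buckles.
  N16: +60 → 60 ≥ 60
Round 3 — N16 buckles.
No further bucklings.

yes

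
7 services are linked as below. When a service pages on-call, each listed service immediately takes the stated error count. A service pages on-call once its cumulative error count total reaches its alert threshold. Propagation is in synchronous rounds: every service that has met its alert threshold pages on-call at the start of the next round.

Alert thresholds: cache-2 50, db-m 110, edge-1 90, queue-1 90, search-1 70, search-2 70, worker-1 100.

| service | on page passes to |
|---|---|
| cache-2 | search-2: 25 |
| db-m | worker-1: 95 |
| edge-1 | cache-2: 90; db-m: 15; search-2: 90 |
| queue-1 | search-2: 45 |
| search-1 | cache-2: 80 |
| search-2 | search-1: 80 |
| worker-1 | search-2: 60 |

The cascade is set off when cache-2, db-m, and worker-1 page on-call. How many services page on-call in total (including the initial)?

Round 1 — cache-2, db-m, worker-1 page on-call (initial).
  search-2: +25+60 → 85 ≥ 70
Round 2 — search-2 pages on-call.
  search-1: +80 → 80 ≥ 70
Round 3 — search-1 pages on-call.
No further pages.

5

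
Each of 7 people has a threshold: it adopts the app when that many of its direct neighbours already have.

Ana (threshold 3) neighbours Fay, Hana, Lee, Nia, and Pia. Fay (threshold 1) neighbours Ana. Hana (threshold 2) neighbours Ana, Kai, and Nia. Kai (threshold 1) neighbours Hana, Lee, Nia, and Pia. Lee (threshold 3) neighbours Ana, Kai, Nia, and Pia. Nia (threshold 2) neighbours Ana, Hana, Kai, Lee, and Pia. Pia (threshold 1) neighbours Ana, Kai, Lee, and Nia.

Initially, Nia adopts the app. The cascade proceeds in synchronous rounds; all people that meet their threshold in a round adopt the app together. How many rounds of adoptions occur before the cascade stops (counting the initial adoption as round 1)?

5

Round 1 — Nia adopts the app (initial).
Round 2 — checking thresholds:
  Ana: 1 of 5 neighbours < 3, not yet.
  Hana: 1 of 3 neighbours < 2, not yet.
  Kai: 1 of 4 neighbours ≥ 1, adopts the app.
  Lee: 1 of 4 neighbours < 3, not yet.
  Pia: 1 of 4 neighbours ≥ 1, adopts the app.
Round 3 — checking thresholds:
  Ana: 2 of 5 neighbours < 3, not yet.
  Hana: 2 of 3 neighbours ≥ 2, adopts the app.
  Lee: 3 of 4 neighbours ≥ 3, adopts the app.
Round 4 — checking thresholds:
  Ana: 4 of 5 neighbours ≥ 3, adopts the app.
Round 5 — checking thresholds:
  Fay: 1 of 1 neighbours ≥ 1, adopts the app.
Round 6 — no new adoptions; cascade stops.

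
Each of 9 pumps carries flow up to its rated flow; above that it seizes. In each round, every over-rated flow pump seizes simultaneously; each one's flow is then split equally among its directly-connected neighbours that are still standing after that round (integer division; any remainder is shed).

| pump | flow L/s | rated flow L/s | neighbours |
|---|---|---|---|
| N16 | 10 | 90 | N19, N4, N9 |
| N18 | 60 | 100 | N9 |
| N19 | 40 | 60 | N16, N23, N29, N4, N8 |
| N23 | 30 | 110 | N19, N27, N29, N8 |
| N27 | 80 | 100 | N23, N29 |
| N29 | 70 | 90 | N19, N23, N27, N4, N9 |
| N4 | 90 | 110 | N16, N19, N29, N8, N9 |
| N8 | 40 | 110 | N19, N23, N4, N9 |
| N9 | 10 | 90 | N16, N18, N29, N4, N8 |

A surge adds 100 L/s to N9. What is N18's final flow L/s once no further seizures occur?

Round 1 — N9 at 110 > 90. N9 seizes.
  N9 sheds 110 L/s to N16, N18, N29, N4, N8: 22 each.
    N16: 10+22 = 32 ≤ 90
    N18: 60+22 = 82 ≤ 100
    N29: 70+22 = 92 > 90
    N4: 90+22 = 112 > 110
    N8: 40+22 = 62 ≤ 110
Round 2 — N29, N4 seize.
  N29 sheds 92 L/s to N19, N23, N27: 30 each (2 lost).
    N19: 40+30 = 70 > 60
    N23: 30+30 = 60 ≤ 110
    N27: 80+30 = 110 > 100
  N4 sheds 112 L/s to N16, N19, N8: 37 each (1 lost).
    N16: 32+37 = 69 ≤ 90
    N19: 70+37 = 107 > 60
    N8: 62+37 = 99 ≤ 110
Round 3 — N19, N27 seize.
  N19 sheds 107 L/s to N16, N23, N8: 35 each (2 lost).
    N16: 69+35 = 104 > 90
    N23: 60+35 = 95 ≤ 110
    N8: 99+35 = 134 > 110
  N27 sheds 110 L/s to N23: 110 each.
    N23: 95+110 = 205 > 110
Round 4 — N16, N23, N8 seize.
  N16 sheds 104 L/s: no online neighbours, lost.
  N23 sheds 205 L/s: no online neighbours, lost.
  N8 sheds 134 L/s: no online neighbours, lost.
No further seizures.

82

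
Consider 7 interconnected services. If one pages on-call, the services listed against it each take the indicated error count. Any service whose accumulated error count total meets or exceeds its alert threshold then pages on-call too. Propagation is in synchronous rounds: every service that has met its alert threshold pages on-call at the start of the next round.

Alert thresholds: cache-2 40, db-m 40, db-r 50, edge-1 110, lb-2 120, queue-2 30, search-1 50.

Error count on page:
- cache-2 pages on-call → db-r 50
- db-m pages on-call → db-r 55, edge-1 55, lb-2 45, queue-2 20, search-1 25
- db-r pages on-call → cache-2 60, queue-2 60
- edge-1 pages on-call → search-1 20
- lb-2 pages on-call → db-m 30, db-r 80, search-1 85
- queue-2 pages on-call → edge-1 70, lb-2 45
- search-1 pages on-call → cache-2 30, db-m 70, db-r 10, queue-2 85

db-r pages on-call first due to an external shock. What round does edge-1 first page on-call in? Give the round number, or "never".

never

Round 1 — db-r pages on-call (initial).
  cache-2: +60 → 60 ≥ 40
  queue-2: +60 → 60 ≥ 30
Round 2 — cache-2, queue-2 page on-call.
  edge-1: +70 → 70 < 110
  lb-2: +45 → 45 < 120
No further pages.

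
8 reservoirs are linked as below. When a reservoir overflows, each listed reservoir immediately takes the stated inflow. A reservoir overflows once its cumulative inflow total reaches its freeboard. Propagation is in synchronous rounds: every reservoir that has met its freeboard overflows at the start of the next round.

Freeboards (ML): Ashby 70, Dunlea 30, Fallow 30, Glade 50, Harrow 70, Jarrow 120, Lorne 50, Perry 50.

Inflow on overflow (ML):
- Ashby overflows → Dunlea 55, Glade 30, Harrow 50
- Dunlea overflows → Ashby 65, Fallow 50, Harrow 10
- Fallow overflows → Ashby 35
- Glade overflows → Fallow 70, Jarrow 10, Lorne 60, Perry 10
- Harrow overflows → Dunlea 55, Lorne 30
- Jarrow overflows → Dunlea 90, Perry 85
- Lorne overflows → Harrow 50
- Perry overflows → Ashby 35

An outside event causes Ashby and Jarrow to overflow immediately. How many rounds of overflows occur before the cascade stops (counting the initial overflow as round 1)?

Round 1 — Ashby, Jarrow overflow (initial).
  Dunlea: +55+90 → 145 ≥ 30
  Glade: +30 → 30 < 50
  Harrow: +50 → 50 < 70
  Perry: +85 → 85 ≥ 50
Round 2 — Dunlea, Perry overflow.
  Fallow: +50 → 50 ≥ 30
  Harrow: +10 → 60 < 70
Round 3 — Fallow overflows.
No further overflows.

3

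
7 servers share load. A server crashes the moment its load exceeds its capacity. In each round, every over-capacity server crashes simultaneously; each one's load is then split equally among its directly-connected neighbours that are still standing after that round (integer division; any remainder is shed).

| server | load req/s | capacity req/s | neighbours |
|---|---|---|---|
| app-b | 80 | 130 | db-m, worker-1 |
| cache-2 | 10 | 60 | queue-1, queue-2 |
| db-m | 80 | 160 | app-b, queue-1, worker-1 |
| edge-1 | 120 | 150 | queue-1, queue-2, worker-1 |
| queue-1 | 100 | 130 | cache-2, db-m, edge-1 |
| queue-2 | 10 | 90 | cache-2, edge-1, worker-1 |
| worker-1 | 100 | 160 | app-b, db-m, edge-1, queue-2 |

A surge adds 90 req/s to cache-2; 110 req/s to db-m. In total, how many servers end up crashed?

Round 1 — cache-2 at 100 > 60; db-m at 190 > 160. cache-2, db-m crash.
  cache-2 sheds 100 req/s to queue-1, queue-2: 50 each.
    queue-1: 100+50 = 150 > 130
    queue-2: 10+50 = 60 ≤ 90
  db-m sheds 190 req/s to app-b, queue-1, worker-1: 63 each (1 lost).
    app-b: 80+63 = 143 > 130
    queue-1: 150+63 = 213 > 130
    worker-1: 100+63 = 163 > 160
Round 2 — app-b, queue-1, worker-1 crash.
  app-b sheds 143 req/s: no online neighbours, lost.
  queue-1 sheds 213 req/s to edge-1: 213 each.
    edge-1: 120+213 = 333 > 150
  worker-1 sheds 163 req/s to edge-1, queue-2: 81 each (1 lost).
    edge-1: 333+81 = 414 > 150
    queue-2: 60+81 = 141 > 90
Round 3 — edge-1, queue-2 crash.
  edge-1 sheds 414 req/s: no online neighbours, lost.
  queue-2 sheds 141 req/s: no online neighbours, lost.
No further crashes.

7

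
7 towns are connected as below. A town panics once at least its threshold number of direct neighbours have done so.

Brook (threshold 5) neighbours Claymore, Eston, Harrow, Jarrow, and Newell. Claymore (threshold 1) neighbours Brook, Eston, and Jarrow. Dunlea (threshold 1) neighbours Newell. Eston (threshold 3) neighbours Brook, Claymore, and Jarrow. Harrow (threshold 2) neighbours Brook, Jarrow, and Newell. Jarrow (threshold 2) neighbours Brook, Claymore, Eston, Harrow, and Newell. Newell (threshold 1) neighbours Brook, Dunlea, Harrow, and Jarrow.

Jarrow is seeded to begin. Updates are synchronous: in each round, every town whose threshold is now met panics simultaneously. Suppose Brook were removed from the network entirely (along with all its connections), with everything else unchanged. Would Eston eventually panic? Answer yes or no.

no

With Brook removed:
Round 1 — Jarrow panics (initial).
Round 2 — checking thresholds:
  Claymore: 1 of 2 neighbours ≥ 1, panics.
  Eston: 1 of 2 neighbours < 3, below threshold.
  Harrow: 1 of 2 neighbours < 2, below threshold.
  Newell: 1 of 3 neighbours ≥ 1, panics.
Round 3 — checking thresholds:
  Dunlea: 1 of 1 neighbours ≥ 1, panics.
  Eston: 2 of 2 neighbours < 3, below threshold.
  Harrow: 2 of 2 neighbours ≥ 2, panics.
Round 4 — no new panics; cascade stops.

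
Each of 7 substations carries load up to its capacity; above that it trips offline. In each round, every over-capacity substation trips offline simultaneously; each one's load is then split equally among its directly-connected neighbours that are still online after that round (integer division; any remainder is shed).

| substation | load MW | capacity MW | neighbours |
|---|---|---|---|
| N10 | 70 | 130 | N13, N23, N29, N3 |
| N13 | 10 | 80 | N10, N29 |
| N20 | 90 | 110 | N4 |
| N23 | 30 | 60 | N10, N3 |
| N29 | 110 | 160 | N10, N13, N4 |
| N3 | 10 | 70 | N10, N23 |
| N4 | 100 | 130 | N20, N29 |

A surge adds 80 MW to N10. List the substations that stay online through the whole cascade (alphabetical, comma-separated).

Round 1 — N10 at 150 > 130. N10 trips offline.
  N10 sheds 150 MW to N13, N23, N29, N3: 37 each (2 lost).
    N13: 10+37 = 47 ≤ 80
    N23: 30+37 = 67 > 60
    N29: 110+37 = 147 ≤ 160
    N3: 10+37 = 47 ≤ 70
Round 2 — N23 trips offline.
  N23 sheds 67 MW to N3: 67 each.
    N3: 47+67 = 114 > 70
Round 3 — N3 trips offline.
  N3 sheds 114 MW: no online neighbours, lost.
No further trips.

N13, N20, N29, N4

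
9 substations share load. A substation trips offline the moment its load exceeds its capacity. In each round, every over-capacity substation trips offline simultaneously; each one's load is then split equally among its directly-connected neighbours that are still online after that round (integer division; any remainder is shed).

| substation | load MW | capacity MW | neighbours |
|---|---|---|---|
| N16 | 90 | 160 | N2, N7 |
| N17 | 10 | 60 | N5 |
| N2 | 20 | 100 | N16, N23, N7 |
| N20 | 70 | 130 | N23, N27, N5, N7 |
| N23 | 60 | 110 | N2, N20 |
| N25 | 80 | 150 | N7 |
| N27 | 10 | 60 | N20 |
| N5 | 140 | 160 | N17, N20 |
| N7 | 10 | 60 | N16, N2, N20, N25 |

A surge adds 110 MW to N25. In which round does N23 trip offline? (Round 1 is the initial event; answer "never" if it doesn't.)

Round 1 — N25 at 190 > 150. N25 trips offline.
  N25 sheds 190 MW to N7: 190 each.
    N7: 10+190 = 200 > 60
Round 2 — N7 trips offline.
  N7 sheds 200 MW to N16, N2, N20: 66 each (2 lost).
    N16: 90+66 = 156 ≤ 160
    N2: 20+66 = 86 ≤ 100
    N20: 70+66 = 136 > 130
Round 3 — N20 trips offline.
  N20 sheds 136 MW to N23, N27, N5: 45 each (1 lost).
    N23: 60+45 = 105 ≤ 110
    N27: 10+45 = 55 ≤ 60
    N5: 140+45 = 185 > 160
Round 4 — N5 trips offline.
  N5 sheds 185 MW to N17: 185 each.
    N17: 10+185 = 195 > 60
Round 5 — N17 trips offline.
  N17 sheds 195 MW: no online neighbours, lost.
No further trips.

never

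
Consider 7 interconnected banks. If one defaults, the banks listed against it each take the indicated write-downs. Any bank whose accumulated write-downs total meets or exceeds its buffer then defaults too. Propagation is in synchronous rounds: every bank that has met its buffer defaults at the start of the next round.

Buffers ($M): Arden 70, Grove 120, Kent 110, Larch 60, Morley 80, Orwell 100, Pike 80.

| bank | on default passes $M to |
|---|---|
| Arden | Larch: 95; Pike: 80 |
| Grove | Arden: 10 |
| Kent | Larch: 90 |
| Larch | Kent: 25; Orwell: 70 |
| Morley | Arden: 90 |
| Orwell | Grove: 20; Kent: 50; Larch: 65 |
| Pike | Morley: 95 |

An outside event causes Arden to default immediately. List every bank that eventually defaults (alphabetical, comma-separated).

Round 1 — Arden defaults (initial).
  Larch: +95 → 95 ≥ 60
  Pike: +80 → 80 ≥ 80
Round 2 — Larch, Pike default.
  Kent: +25 → 25 < 110
  Morley: +95 → 95 ≥ 80
  Orwell: +70 → 70 < 100
Round 3 — Morley defaults.
No further defaults.

Arden, Larch, Morley, Pike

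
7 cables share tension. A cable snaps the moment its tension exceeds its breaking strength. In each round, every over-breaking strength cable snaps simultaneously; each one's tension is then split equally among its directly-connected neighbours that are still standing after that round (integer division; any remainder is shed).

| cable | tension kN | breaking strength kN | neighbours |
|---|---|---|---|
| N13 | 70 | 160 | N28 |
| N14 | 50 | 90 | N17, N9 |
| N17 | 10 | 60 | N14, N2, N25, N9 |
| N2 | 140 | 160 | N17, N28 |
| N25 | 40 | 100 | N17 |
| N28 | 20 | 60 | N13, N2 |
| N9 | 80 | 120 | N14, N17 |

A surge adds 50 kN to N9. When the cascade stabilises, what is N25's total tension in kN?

77

Round 1 — N9 at 130 > 120. N9 snaps.
  N9 sheds 130 kN to N14, N17: 65 each.
    N14: 50+65 = 115 > 90
    N17: 10+65 = 75 > 60
Round 2 — N14, N17 snap.
  N14 sheds 115 kN: no online neighbours, lost.
  N17 sheds 75 kN to N2, N25: 37 each (1 lost).
    N2: 140+37 = 177 > 160
    N25: 40+37 = 77 ≤ 100
Round 3 — N2 snaps.
  N2 sheds 177 kN to N28: 177 each.
    N28: 20+177 = 197 > 60
Round 4 — N28 snaps.
  N28 sheds 197 kN to N13: 197 each.
    N13: 70+197 = 267 > 160
Round 5 — N13 snaps.
  N13 sheds 267 kN: no online neighbours, lost.
No further breaks.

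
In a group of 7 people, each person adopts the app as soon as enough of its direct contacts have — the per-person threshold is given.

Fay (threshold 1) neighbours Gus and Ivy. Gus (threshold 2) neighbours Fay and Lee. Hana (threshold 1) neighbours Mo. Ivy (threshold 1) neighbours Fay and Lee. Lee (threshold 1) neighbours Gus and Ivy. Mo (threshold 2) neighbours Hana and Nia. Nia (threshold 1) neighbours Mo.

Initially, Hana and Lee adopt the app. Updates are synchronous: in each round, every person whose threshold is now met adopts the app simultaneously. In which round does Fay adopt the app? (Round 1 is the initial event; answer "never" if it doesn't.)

3

Round 1 — Hana, Lee adopt the app (initial).
Round 2 — checking thresholds:
  Gus: 1 of 2 neighbours < 2, not yet.
  Ivy: 1 of 2 neighbours ≥ 1, adopts the app.
  Mo: 1 of 2 neighbours < 2, not yet.
Round 3 — checking thresholds:
  Fay: 1 of 2 neighbours ≥ 1, adopts the app.
  Gus: 1 of 2 neighbours < 2, not yet.
  Mo: 1 of 2 neighbours < 2, not yet.
Round 4 — checking thresholds:
  Gus: 2 of 2 neighbours ≥ 2, adopts the app.
  Mo: 1 of 2 neighbours < 2, not yet.
Round 5 — no new adoptions; cascade stops.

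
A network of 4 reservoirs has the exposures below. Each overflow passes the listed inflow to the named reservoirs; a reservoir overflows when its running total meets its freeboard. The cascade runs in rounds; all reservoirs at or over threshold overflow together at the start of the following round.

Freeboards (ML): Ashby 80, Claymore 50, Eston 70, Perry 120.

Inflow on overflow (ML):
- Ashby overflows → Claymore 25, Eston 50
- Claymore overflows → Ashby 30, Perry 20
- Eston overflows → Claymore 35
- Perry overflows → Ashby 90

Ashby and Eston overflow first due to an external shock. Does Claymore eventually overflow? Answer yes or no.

Round 1 — Ashby, Eston overflow (initial).
  Claymore: +25+35 → 60 ≥ 50
Round 2 — Claymore overflows.
  Perry: +20 → 20 < 120
No further overflows.

yes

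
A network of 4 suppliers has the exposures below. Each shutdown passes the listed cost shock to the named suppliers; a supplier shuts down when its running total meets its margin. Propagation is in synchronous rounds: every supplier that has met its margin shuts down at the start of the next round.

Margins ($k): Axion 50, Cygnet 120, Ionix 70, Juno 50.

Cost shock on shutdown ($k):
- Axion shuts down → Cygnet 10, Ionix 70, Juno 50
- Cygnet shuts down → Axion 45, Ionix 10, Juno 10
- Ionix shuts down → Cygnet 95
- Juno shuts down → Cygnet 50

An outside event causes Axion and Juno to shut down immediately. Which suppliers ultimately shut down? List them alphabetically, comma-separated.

Round 1 — Axion, Juno shut down (initial).
  Cygnet: +10+50 → 60 < 120
  Ionix: +70 → 70 ≥ 70
Round 2 — Ionix shuts down.
  Cygnet: +95 → 155 ≥ 120
Round 3 — Cygnet shuts down.
No further shutdowns.

Axion, Cygnet, Ionix, Juno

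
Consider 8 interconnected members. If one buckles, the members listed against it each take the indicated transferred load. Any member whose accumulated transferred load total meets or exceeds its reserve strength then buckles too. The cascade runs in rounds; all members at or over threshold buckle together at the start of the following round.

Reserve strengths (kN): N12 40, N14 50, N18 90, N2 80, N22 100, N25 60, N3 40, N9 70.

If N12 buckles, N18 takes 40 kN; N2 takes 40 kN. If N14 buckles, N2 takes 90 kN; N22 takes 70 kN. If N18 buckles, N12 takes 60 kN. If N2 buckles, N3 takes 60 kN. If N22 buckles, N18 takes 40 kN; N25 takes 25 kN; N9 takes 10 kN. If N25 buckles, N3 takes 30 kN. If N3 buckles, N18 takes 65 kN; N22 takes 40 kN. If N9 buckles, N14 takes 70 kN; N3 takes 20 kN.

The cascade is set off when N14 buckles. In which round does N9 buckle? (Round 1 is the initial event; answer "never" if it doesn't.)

Round 1 — N14 buckles (initial).
  N2: +90 → 90 ≥ 80
  N22: +70 → 70 < 100
Round 2 — N2 buckles.
  N3: +60 → 60 ≥ 40
Round 3 — N3 buckles.
  N18: +65 → 65 < 90
  N22: +40 → 110 ≥ 100
Round 4 — N22 buckles.
  N18: +40 → 105 ≥ 90
  N25: +25 → 25 < 60
  N9: +10 → 10 < 70
Round 5 — N18 buckles.
  N12: +60 → 60 ≥ 40
Round 6 — N12 buckles.
No further bucklings.

never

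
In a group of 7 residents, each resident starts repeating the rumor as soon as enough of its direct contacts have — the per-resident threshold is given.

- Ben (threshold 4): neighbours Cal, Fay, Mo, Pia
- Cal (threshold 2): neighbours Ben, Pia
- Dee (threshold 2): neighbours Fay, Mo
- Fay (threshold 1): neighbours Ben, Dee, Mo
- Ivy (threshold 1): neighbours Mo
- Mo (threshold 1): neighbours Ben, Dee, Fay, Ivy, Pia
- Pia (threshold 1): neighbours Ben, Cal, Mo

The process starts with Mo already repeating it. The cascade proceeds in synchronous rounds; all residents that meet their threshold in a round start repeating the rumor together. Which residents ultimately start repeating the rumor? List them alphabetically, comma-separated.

Dee, Fay, Ivy, Mo, Pia

Round 1 — Mo starts repeating the rumor (initial).
Round 2 — checking thresholds:
  Ben: 1 of 4 neighbours < 4, not yet.
  Dee: 1 of 2 neighbours < 2, not yet.
  Fay: 1 of 3 neighbours ≥ 1, starts repeating the rumor.
  Ivy: 1 of 1 neighbours ≥ 1, starts repeating the rumor.
  Pia: 1 of 3 neighbours ≥ 1, starts repeating the rumor.
Round 3 — checking thresholds:
  Ben: 3 of 4 neighbours < 4, not yet.
  Cal: 1 of 2 neighbours < 2, not yet.
  Dee: 2 of 2 neighbours ≥ 2, starts repeating the rumor.
Round 4 — no new spreads; cascade stops.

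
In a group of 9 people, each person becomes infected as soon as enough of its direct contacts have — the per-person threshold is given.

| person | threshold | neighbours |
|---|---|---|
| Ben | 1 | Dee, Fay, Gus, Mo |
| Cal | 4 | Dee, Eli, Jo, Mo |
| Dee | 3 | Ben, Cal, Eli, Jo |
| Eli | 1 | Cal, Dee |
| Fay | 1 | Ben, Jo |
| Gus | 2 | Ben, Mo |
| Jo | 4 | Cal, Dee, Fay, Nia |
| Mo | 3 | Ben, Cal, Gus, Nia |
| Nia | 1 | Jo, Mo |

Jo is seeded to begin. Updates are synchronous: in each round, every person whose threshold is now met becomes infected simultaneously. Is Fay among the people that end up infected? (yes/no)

Round 1 — Jo becomes infected (initial).
Round 2 — checking thresholds:
  Cal: 1 of 4 neighbours < 4, not yet.
  Dee: 1 of 4 neighbours < 3, not yet.
  Fay: 1 of 2 neighbours ≥ 1, becomes infected.
  Nia: 1 of 2 neighbours ≥ 1, becomes infected.
Round 3 — checking thresholds:
  Ben: 1 of 4 neighbours ≥ 1, becomes infected.
  Cal: 1 of 4 neighbours < 4, not yet.
  Dee: 1 of 4 neighbours < 3, not yet.
  Mo: 1 of 4 neighbours < 3, not yet.
Round 4 — no new infections; cascade stops.

yes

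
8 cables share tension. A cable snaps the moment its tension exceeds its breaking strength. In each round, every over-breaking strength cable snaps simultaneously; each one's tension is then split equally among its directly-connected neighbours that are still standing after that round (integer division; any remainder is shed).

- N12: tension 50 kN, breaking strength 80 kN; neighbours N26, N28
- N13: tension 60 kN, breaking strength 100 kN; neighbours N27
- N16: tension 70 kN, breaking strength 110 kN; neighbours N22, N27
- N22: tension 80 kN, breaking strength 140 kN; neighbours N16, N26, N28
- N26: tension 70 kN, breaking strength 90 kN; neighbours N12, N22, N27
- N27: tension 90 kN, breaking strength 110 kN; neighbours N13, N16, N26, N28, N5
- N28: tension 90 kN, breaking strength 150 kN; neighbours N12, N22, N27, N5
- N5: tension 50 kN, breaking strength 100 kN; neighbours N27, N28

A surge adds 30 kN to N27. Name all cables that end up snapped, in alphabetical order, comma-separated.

N12, N16, N22, N26, N27, N28, N5

Round 1 — N27 at 120 > 110. N27 snaps.
  N27 sheds 120 kN to N13, N16, N26, N28, N5: 24 each.
    N13: 60+24 = 84 ≤ 100
    N16: 70+24 = 94 ≤ 110
    N26: 70+24 = 94 > 90
    N28: 90+24 = 114 ≤ 150
    N5: 50+24 = 74 ≤ 100
Round 2 — N26 snaps.
  N26 sheds 94 kN to N12, N22: 47 each.
    N12: 50+47 = 97 > 80
    N22: 80+47 = 127 ≤ 140
Round 3 — N12 snaps.
  N12 sheds 97 kN to N28: 97 each.
    N28: 114+97 = 211 > 150
Round 4 — N28 snaps.
  N28 sheds 211 kN to N22, N5: 105 each (1 lost).
    N22: 127+105 = 232 > 140
    N5: 74+105 = 179 > 100
Round 5 — N22, N5 snap.
  N22 sheds 232 kN to N16: 232 each.
    N16: 94+232 = 326 > 110
  N5 sheds 179 kN: no online neighbours, lost.
Round 6 — N16 snaps.
  N16 sheds 326 kN: no online neighbours, lost.
No further breaks.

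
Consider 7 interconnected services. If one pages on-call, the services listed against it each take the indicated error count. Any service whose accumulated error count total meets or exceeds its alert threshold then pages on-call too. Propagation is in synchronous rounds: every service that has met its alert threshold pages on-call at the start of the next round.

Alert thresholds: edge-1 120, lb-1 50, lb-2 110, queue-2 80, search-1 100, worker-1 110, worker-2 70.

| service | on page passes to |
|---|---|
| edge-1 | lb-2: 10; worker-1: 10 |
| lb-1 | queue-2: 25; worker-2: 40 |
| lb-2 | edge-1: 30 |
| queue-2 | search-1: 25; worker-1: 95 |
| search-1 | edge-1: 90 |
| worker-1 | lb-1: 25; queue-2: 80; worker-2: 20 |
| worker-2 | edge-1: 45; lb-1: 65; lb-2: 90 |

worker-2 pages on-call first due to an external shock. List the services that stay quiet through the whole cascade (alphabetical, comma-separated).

Round 1 — worker-2 pages on-call (initial).
  edge-1: +45 → 45 < 120
  lb-1: +65 → 65 ≥ 50
  lb-2: +90 → 90 < 110
Round 2 — lb-1 pages on-call.
  queue-2: +25 → 25 < 80
No further pages.

edge-1, lb-2, queue-2, search-1, worker-1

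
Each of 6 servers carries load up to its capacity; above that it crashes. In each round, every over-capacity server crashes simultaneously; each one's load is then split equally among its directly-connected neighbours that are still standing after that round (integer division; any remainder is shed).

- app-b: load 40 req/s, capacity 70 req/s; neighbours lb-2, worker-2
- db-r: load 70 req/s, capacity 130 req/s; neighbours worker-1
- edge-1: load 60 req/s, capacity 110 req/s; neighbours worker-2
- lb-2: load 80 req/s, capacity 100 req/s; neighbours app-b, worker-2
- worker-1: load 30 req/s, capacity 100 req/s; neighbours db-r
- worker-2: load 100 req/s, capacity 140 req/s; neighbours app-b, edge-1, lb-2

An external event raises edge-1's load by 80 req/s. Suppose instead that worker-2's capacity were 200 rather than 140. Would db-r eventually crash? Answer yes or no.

With worker-2's capacity at 200:
Round 1 — edge-1 at 140 > 110. edge-1 crashes.
  edge-1 sheds 140 req/s to worker-2: 140 each.
    worker-2: 100+140 = 240 > 200
Round 2 — worker-2 crashes.
  worker-2 sheds 240 req/s to app-b, lb-2: 120 each.
    app-b: 40+120 = 160 > 70
    lb-2: 80+120 = 200 > 100
Round 3 — app-b, lb-2 crash.
  app-b sheds 160 req/s: no online neighbours, lost.
  lb-2 sheds 200 req/s: no online neighbours, lost.
No further crashes.

no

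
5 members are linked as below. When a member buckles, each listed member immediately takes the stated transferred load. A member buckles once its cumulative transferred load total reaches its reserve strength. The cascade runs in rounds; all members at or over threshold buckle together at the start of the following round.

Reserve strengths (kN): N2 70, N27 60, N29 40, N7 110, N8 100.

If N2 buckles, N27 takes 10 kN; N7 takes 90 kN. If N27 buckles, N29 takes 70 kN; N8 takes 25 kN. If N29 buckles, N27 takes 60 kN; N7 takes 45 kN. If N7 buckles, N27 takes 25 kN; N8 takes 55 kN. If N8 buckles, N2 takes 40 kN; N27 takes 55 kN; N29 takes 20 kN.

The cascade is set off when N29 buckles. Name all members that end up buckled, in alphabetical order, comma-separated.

Round 1 — N29 buckles (initial).
  N27: +60 → 60 ≥ 60
  N7: +45 → 45 < 110
Round 2 — N27 buckles.
  N8: +25 → 25 < 100
No further bucklings.

N27, N29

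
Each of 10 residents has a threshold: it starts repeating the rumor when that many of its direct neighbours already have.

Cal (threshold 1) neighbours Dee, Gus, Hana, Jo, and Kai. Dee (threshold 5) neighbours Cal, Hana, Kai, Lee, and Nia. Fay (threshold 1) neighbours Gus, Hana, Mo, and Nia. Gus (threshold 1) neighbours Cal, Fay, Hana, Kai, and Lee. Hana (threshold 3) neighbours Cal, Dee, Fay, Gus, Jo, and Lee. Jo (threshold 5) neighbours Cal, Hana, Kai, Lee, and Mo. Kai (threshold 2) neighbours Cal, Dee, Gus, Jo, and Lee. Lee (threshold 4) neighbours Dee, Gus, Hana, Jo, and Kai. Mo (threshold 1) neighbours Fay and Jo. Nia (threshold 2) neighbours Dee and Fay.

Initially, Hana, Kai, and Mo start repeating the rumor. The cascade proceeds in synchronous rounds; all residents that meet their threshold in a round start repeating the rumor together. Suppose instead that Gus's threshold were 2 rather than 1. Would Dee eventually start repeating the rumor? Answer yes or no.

no

With Gus's threshold at 2:
Round 1 — Hana, Kai, Mo start repeating the rumor (initial).
Round 2 — checking thresholds:
  Cal: 2 of 5 neighbours ≥ 1, starts repeating the rumor.
  Dee: 2 of 5 neighbours < 5, holds.
  Fay: 2 of 4 neighbours ≥ 1, starts repeating the rumor.
  Gus: 2 of 5 neighbours ≥ 2, starts repeating the rumor.
  Jo: 3 of 5 neighbours < 5, holds.
  Lee: 2 of 5 neighbours < 4, holds.
Round 3 — no new spreads; cascade stops.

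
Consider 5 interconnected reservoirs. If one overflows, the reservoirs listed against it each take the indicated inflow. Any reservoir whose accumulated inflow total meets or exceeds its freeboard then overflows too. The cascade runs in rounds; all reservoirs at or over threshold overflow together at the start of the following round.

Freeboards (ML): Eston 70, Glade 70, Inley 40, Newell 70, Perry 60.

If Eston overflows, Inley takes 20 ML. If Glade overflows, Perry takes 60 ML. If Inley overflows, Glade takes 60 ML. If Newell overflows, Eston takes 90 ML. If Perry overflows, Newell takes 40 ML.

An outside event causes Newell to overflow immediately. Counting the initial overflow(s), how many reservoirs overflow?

2

Round 1 — Newell overflows (initial).
  Eston: +90 → 90 ≥ 70
Round 2 — Eston overflows.
  Inley: +20 → 20 < 40
No further overflows.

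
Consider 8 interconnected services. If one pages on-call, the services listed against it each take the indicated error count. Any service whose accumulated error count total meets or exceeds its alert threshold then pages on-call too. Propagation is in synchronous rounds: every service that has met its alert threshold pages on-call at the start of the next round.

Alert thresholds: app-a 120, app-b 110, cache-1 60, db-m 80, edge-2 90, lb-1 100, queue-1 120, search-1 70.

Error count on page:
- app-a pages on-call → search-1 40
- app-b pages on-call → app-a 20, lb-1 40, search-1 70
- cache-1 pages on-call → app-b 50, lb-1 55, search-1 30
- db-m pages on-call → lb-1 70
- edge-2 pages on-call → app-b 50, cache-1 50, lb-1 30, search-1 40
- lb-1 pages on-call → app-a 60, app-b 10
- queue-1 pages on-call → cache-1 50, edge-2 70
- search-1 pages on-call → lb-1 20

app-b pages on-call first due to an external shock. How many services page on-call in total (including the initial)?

2

Round 1 — app-b pages on-call (initial).
  app-a: +20 → 20 < 120
  lb-1: +40 → 40 < 100
  search-1: +70 → 70 ≥ 70
Round 2 — search-1 pages on-call.
  lb-1: +20 → 60 < 100
No further pages.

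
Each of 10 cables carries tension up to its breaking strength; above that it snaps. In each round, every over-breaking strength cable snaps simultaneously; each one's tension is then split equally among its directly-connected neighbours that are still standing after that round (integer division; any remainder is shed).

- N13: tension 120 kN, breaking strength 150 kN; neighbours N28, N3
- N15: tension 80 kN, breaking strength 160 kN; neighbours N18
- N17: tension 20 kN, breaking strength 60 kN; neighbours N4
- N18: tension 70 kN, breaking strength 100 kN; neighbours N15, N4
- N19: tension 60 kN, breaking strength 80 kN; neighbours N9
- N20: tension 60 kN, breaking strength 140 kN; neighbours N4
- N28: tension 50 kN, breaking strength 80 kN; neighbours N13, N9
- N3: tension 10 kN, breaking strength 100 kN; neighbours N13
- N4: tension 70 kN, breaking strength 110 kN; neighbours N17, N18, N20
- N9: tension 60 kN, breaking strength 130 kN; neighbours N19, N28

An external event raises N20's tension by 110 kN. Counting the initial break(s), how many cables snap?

Round 1 — N20 at 170 > 140. N20 snaps.
  N20 sheds 170 kN to N4: 170 each.
    N4: 70+170 = 240 > 110
Round 2 — N4 snaps.
  N4 sheds 240 kN to N17, N18: 120 each.
    N17: 20+120 = 140 > 60
    N18: 70+120 = 190 > 100
Round 3 — N17, N18 snap.
  N17 sheds 140 kN: no online neighbours, lost.
  N18 sheds 190 kN to N15: 190 each.
    N15: 80+190 = 270 > 160
Round 4 — N15 snaps.
  N15 sheds 270 kN: no online neighbours, lost.
No further breaks.

5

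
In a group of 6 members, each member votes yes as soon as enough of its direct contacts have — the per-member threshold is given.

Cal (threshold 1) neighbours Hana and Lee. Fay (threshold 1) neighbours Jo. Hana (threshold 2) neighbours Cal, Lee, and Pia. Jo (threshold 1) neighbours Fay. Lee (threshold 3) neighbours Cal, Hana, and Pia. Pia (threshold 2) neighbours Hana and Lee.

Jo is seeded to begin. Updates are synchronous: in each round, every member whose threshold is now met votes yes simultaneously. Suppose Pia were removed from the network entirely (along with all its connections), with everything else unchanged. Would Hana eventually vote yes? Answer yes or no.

no

With Pia removed:
Round 1 — Jo votes yes (initial).
Round 2 — checking thresholds:
  Fay: 1 of 1 neighbours ≥ 1, votes yes.
Round 3 — no new yes votes; cascade stops.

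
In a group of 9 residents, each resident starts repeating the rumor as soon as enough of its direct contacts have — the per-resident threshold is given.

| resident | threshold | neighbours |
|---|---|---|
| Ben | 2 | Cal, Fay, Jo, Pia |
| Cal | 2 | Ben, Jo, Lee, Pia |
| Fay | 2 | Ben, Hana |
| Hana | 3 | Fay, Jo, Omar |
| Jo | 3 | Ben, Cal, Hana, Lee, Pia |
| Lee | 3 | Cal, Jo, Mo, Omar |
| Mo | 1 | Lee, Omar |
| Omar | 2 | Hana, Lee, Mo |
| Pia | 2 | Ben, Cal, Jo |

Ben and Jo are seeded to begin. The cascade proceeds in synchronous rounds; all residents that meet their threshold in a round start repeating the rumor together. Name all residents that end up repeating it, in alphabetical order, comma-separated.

Ben, Cal, Jo, Pia

Round 1 — Ben, Jo start repeating the rumor (initial).
Round 2 — checking thresholds:
  Cal: 2 of 4 neighbours ≥ 2, starts repeating the rumor.
  Fay: 1 of 2 neighbours < 2, below threshold.
  Hana: 1 of 3 neighbours < 3, below threshold.
  Lee: 1 of 4 neighbours < 3, below threshold.
  Pia: 2 of 3 neighbours ≥ 2, starts repeating the rumor.
Round 3 — no new spreads; cascade stops.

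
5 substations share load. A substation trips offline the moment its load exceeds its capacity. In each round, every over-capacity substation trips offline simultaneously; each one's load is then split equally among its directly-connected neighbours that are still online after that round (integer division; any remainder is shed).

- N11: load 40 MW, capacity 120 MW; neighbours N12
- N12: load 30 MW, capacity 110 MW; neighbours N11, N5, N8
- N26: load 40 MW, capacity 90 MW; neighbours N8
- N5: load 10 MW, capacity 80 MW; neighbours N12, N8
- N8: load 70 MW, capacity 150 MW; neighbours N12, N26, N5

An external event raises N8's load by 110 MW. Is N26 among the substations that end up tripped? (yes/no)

yes

Round 1 — N8 at 180 > 150. N8 trips offline.
  N8 sheds 180 MW to N12, N26, N5: 60 each.
    N12: 30+60 = 90 ≤ 110
    N26: 40+60 = 100 > 90
    N5: 10+60 = 70 ≤ 80
Round 2 — N26 trips offline.
  N26 sheds 100 MW: no online neighbours, lost.
No further trips.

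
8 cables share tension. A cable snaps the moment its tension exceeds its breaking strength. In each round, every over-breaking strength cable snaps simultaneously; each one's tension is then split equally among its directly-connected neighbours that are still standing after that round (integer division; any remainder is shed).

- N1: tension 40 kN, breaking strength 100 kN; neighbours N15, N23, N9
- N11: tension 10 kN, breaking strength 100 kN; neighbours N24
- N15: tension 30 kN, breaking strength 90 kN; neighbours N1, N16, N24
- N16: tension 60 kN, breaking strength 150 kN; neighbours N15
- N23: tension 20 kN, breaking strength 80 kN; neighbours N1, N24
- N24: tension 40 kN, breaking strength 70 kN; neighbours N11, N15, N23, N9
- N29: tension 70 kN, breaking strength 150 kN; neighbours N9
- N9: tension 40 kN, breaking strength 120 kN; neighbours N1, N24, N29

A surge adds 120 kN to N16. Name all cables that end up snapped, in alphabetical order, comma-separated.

Round 1 — N16 at 180 > 150. N16 snaps.
  N16 sheds 180 kN to N15: 180 each.
    N15: 30+180 = 210 > 90
Round 2 — N15 snaps.
  N15 sheds 210 kN to N1, N24: 105 each.
    N1: 40+105 = 145 > 100
    N24: 40+105 = 145 > 70
Round 3 — N1, N24 snap.
  N1 sheds 145 kN to N23, N9: 72 each (1 lost).
    N23: 20+72 = 92 > 80
    N9: 40+72 = 112 ≤ 120
  N24 sheds 145 kN to N11, N23, N9: 48 each (1 lost).
    N11: 10+48 = 58 ≤ 100
    N23: 92+48 = 140 > 80
    N9: 112+48 = 160 > 120
Round 4 — N23, N9 snap.
  N23 sheds 140 kN: no online neighbours, lost.
  N9 sheds 160 kN to N29: 160 each.
    N29: 70+160 = 230 > 150
Round 5 — N29 snaps.
  N29 sheds 230 kN: no online neighbours, lost.
No further breaks.

N1, N15, N16, N23, N24, N29, N9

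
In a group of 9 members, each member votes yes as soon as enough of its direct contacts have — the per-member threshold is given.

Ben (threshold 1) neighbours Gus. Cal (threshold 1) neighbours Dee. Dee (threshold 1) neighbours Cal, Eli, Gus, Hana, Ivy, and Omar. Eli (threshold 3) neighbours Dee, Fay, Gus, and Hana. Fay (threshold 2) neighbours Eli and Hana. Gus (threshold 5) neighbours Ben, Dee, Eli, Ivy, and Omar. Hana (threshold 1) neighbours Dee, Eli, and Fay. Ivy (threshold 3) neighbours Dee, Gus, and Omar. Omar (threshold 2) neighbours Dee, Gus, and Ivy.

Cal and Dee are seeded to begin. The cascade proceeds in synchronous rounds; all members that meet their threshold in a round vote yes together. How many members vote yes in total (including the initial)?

Round 1 — Cal, Dee vote yes (initial).
Round 2 — checking thresholds:
  Eli: 1 of 4 neighbours < 3, holds.
  Gus: 1 of 5 neighbours < 5, holds.
  Hana: 1 of 3 neighbours ≥ 1, votes yes.
  Ivy: 1 of 3 neighbours < 3, holds.
  Omar: 1 of 3 neighbours < 2, holds.
Round 3 — no new yes votes; cascade stops.

3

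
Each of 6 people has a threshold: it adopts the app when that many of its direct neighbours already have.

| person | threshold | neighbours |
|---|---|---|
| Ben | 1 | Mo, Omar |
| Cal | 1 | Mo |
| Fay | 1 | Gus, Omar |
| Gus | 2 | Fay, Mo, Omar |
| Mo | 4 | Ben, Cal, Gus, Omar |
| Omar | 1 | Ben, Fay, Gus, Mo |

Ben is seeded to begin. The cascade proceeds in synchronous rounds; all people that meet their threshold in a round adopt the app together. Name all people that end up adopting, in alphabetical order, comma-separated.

Round 1 — Ben adopts the app (initial).
Round 2 — checking thresholds:
  Mo: 1 of 4 neighbours < 4, below threshold.
  Omar: 1 of 4 neighbours ≥ 1, adopts the app.
Round 3 — checking thresholds:
  Fay: 1 of 2 neighbours ≥ 1, adopts the app.
  Gus: 1 of 3 neighbours < 2, below threshold.
  Mo: 2 of 4 neighbours < 4, below threshold.
Round 4 — checking thresholds:
  Gus: 2 of 3 neighbours ≥ 2, adopts the app.
  Mo: 2 of 4 neighbours < 4, below threshold.
Round 5 — no new adoptions; cascade stops.

Ben, Fay, Gus, Omar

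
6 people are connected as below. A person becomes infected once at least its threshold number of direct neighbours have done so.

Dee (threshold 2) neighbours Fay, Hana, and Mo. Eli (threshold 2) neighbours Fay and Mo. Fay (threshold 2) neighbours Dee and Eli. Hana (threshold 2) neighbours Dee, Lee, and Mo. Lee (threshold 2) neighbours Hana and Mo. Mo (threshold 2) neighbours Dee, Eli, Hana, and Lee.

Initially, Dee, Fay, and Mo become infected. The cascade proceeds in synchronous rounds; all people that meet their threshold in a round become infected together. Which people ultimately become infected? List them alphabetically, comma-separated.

Round 1 — Dee, Fay, Mo become infected (initial).
Round 2 — checking thresholds:
  Eli: 2 of 2 neighbours ≥ 2, becomes infected.
  Hana: 2 of 3 neighbours ≥ 2, becomes infected.
  Lee: 1 of 2 neighbours < 2, holds.
Round 3 — checking thresholds:
  Lee: 2 of 2 neighbours ≥ 2, becomes infected.
Round 4 — no new infections; cascade stops.

Dee, Eli, Fay, Hana, Lee, Mo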